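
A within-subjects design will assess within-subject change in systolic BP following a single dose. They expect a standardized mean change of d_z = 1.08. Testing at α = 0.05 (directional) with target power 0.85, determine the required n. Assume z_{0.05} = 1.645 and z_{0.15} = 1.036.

For a paired (one-sample on differences) test: n = ((z_{α} + z_β) / d)².
z_{α} + z_β = 1.645 + 1.036 = 2.681.
n = (2.681 / 1.08)² = 2.482² = 6.16.
Round up.

n = 7 pairs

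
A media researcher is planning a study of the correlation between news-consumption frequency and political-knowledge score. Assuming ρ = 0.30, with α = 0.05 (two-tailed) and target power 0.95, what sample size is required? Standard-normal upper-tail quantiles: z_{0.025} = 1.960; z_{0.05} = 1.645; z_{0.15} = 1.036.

Fisher's z: C = ½·ln((1+r)/(1−r)) = ½·ln(1.8571) = 0.3095.
n = ((z_{α/2} + z_β)/C)² + 3.
(1.960 + 1.645) / 0.3095 = 3.605 / 0.3095 = 11.648.
n = 11.648² + 3 = 135.67 + 3 = 138.7.
Round up.

n = 139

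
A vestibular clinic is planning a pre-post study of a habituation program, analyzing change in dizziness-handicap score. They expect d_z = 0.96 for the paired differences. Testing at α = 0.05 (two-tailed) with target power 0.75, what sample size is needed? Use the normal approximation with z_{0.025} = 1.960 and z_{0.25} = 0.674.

n = 8 pairs

For a paired (one-sample on differences) test: n = ((z_{α/2} + z_β) / d)².
z_{α/2} + z_β = 1.960 + 0.674 = 2.634.
n = (2.634 / 0.96)² = 2.744² = 7.53.
Round up.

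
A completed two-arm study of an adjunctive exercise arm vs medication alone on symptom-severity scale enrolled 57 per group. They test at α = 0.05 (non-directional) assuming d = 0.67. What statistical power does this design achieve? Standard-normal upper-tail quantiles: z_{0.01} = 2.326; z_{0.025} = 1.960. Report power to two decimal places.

power ≈ 0.95

For two equal groups, power = Φ(d·√(n/2) − z_{α/2}).
d·√(n/2) = 0.67 × √(57/2) = 0.67 × 5.339 = 3.577.
z_β = 3.577 − 1.960 = 1.617.
Power = Φ(1.617) = 0.947.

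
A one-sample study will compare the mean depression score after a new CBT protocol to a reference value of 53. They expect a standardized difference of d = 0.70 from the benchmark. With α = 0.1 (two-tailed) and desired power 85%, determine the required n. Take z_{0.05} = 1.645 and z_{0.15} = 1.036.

For a one-sample test: n = ((z_{α/2} + z_β) / d)².
z_{α/2} + z_β = 1.645 + 1.036 = 2.681.
n = (2.681 / 0.70)² = 3.830² = 14.67.
Round up.

n = 15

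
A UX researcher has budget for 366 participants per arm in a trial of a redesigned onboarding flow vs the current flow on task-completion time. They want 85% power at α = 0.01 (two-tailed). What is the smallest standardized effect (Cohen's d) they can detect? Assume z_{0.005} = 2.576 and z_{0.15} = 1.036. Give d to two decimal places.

For two independent groups of n = 366 each: d_min = (z_{α/2} + z_β)·√(2/n).
z-sum = 2.576 + 1.036 = 3.612.
d_min = 3.612 × √(2/366) = 3.612 × 0.0739 = 0.267.

d_min ≈ 0.27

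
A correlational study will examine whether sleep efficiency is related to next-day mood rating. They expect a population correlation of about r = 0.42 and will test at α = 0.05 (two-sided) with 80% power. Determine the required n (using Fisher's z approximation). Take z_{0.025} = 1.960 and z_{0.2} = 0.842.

Fisher's z: C = ½·ln((1+r)/(1−r)) = ½·ln(2.4483) = 0.4477.
n = ((z_{α/2} + z_β)/C)² + 3.
(1.960 + 0.842) / 0.4477 = 2.802 / 0.4477 = 6.259.
n = 6.259² + 3 = 39.17 + 3 = 42.2.
Round up.

n = 43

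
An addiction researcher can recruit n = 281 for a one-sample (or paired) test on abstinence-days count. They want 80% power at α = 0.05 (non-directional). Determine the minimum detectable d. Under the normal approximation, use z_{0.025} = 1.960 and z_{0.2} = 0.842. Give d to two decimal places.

d_min ≈ 0.17

For a single sample (or paired design) of n = 281: d_min = (z_{α/2} + z_β)/√n.
z-sum = 1.960 + 0.842 = 2.802.
d_min = 2.802 / √281 = 2.802 / 16.763 = 0.167.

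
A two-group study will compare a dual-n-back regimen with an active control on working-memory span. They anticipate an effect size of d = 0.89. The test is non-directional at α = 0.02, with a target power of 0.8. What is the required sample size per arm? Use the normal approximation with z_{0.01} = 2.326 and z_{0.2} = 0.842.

n = 26 per group

For two independent groups with equal n: n = 2·((z_{α/2} + z_β) / d)².
z_{α/2} + z_β = 2.326 + 0.842 = 3.168.
n = 2 × (3.168 / 0.89)² = 2 × 3.560² = 2 × 12.67 = 25.3.
Round up to the next whole participant.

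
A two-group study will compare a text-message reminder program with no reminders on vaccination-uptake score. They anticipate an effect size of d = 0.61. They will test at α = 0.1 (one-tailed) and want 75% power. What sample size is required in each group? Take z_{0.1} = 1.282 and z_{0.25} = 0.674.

For two independent groups with equal n: n = 2·((z_{α} + z_β) / d)².
z_{α} + z_β = 1.282 + 0.674 = 1.956.
n = 2 × (1.956 / 0.61)² = 2 × 3.207² = 2 × 10.28 = 20.6.
Round up to the next whole participant.

n = 21 per group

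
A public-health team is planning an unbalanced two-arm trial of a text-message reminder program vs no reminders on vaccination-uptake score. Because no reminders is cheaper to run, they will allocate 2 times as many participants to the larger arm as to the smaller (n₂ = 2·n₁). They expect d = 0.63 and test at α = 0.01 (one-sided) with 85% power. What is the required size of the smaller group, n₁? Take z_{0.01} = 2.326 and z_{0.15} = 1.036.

n₁ = 43

With allocation ratio k = n₂/n₁ = 2, Var(x̄₁−x̄₂) = σ²(1/n₁ + 1/(k·n₁)) = σ²·(k+1)/(k·n₁).
So n₁ = (1 + 1/k)·((z_{α} + z_β)/d)² = 1.500 × (3.362/0.63)².
n₁ = 1.500 × 28.48 = 42.7.
Round up: n₁ = 43, giving n₂ = 2 × 43 = 86.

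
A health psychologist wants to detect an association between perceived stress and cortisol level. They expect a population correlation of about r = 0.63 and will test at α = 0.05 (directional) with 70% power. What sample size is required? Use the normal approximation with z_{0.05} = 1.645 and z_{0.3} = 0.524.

Fisher's z: C = ½·ln((1+r)/(1−r)) = ½·ln(4.4054) = 0.7414.
n = ((z_{α} + z_β)/C)² + 3.
(1.645 + 0.524) / 0.7414 = 2.169 / 0.7414 = 2.926.
n = 2.926² + 3 = 8.56 + 3 = 11.6.
Round up.

n = 12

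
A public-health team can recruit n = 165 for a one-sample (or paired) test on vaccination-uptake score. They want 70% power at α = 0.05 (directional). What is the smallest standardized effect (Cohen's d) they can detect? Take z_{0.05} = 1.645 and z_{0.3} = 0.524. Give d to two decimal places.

d_min ≈ 0.17

For a single sample (or paired design) of n = 165: d_min = (z_{α} + z_β)/√n.
z-sum = 1.645 + 0.524 = 2.169.
d_min = 2.169 / √165 = 2.169 / 12.845 = 0.169.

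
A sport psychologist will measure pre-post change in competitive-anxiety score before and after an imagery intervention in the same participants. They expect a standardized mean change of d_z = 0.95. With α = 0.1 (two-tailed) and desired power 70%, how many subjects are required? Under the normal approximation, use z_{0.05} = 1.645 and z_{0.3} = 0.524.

n = 6 pairs

For a paired (one-sample on differences) test: n = ((z_{α/2} + z_β) / d)².
z_{α/2} + z_β = 1.645 + 0.524 = 2.169.
n = (2.169 / 0.95)² = 2.283² = 5.21.
Round up.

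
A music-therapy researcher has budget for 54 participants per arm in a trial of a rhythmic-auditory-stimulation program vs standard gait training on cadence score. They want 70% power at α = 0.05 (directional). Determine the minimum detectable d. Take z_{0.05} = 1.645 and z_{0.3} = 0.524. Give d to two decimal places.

For two independent groups of n = 54 each: d_min = (z_{α} + z_β)·√(2/n).
z-sum = 1.645 + 0.524 = 2.169.
d_min = 2.169 × √(2/54) = 2.169 × 0.1925 = 0.417.

d_min ≈ 0.42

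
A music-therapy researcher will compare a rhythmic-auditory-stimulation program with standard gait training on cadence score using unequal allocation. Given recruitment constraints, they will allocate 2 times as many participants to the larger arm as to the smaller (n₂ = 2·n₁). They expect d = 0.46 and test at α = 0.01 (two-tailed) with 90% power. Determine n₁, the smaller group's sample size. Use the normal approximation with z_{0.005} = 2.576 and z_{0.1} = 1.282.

n₁ = 106

With allocation ratio k = n₂/n₁ = 2, Var(x̄₁−x̄₂) = σ²(1/n₁ + 1/(k·n₁)) = σ²·(k+1)/(k·n₁).
So n₁ = (1 + 1/k)·((z_{α/2} + z_β)/d)² = 1.500 × (3.858/0.46)².
n₁ = 1.500 × 70.34 = 105.5.
Round up: n₁ = 106, giving n₂ = 2 × 106 = 212.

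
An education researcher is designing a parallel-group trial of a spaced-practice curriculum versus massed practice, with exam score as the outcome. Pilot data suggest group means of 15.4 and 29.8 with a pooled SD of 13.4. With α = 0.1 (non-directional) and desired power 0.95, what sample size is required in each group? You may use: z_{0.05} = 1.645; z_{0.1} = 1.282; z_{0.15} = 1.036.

n = 19 per group

Cohen's d = |M₁ − M₂| / SD_pooled = |15.4 − 29.8| / 13.4 = 14.4 / 13.4 = 1.075.
For two independent groups with equal n: n = 2·((z_{α/2} + z_β) / d)².
z_{α/2} + z_β = 1.645 + 1.645 = 3.290.
n = 2 × (3.290 / 1.075)² = 2 × 3.060² = 2 × 9.37 = 18.7.
Round up to the next whole participant.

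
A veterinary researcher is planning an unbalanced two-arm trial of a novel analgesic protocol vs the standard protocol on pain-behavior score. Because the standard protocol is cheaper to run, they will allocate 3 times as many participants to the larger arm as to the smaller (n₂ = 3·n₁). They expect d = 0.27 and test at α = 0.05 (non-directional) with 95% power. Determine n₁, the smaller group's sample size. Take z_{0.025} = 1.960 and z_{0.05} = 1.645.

With allocation ratio k = n₂/n₁ = 3, Var(x̄₁−x̄₂) = σ²(1/n₁ + 1/(k·n₁)) = σ²·(k+1)/(k·n₁).
So n₁ = (1 + 1/k)·((z_{α/2} + z_β)/d)² = 1.333 × (3.605/0.27)².
n₁ = 1.333 × 178.27 = 237.7.
Round up: n₁ = 238, giving n₂ = 3 × 238 = 714.

n₁ = 238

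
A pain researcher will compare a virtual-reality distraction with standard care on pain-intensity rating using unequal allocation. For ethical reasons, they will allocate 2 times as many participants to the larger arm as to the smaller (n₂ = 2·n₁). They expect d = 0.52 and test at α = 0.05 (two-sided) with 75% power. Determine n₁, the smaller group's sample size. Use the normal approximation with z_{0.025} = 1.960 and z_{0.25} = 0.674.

With allocation ratio k = n₂/n₁ = 2, Var(x̄₁−x̄₂) = σ²(1/n₁ + 1/(k·n₁)) = σ²·(k+1)/(k·n₁).
So n₁ = (1 + 1/k)·((z_{α/2} + z_β)/d)² = 1.500 × (2.634/0.52)².
n₁ = 1.500 × 25.66 = 38.5.
Round up: n₁ = 39, giving n₂ = 2 × 39 = 78.

n₁ = 39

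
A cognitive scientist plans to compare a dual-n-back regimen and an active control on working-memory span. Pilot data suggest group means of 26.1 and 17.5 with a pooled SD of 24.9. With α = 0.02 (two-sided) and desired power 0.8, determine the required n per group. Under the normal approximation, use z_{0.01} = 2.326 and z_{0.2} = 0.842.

n = 169 per group

Cohen's d = |M₁ − M₂| / SD_pooled = |26.1 − 17.5| / 24.9 = 8.6 / 24.9 = 0.345.
For two independent groups with equal n: n = 2·((z_{α/2} + z_β) / d)².
z_{α/2} + z_β = 2.326 + 0.842 = 3.168.
n = 2 × (3.168 / 0.345)² = 2 × 9.183² = 2 × 84.32 = 168.6.
Round up to the next whole participant.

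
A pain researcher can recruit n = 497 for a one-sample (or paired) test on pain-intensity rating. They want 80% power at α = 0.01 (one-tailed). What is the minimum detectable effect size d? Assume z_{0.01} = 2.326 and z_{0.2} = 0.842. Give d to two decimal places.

d_min ≈ 0.14

For a single sample (or paired design) of n = 497: d_min = (z_{α} + z_β)/√n.
z-sum = 2.326 + 0.842 = 3.168.
d_min = 3.168 / √497 = 3.168 / 22.293 = 0.142.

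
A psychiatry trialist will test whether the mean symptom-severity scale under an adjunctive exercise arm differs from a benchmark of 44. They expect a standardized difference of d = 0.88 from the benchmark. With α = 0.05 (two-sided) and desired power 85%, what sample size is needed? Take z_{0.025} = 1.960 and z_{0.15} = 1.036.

n = 12

For a one-sample test: n = ((z_{α/2} + z_β) / d)².
z_{α/2} + z_β = 1.960 + 1.036 = 2.996.
n = (2.996 / 0.88)² = 3.405² = 11.59.
Round up.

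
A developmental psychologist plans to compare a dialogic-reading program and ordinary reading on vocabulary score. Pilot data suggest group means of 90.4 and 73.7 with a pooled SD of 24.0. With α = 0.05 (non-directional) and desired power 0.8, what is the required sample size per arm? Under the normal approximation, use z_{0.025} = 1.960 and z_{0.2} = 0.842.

Cohen's d = |M₁ − M₂| / SD_pooled = |90.4 − 73.7| / 24.0 = 16.7 / 24.0 = 0.696.
For two independent groups with equal n: n = 2·((z_{α/2} + z_β) / d)².
z_{α/2} + z_β = 1.960 + 0.842 = 2.802.
n = 2 × (2.802 / 0.696)² = 2 × 4.026² = 2 × 16.21 = 32.4.
Round up to the next whole participant.

n = 33 per group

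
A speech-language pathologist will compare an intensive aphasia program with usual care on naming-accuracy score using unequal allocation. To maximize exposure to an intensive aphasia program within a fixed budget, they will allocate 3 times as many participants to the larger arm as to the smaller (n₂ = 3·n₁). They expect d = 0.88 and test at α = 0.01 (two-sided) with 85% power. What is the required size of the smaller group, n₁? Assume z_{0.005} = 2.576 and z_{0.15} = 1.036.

With allocation ratio k = n₂/n₁ = 3, Var(x̄₁−x̄₂) = σ²(1/n₁ + 1/(k·n₁)) = σ²·(k+1)/(k·n₁).
So n₁ = (1 + 1/k)·((z_{α/2} + z_β)/d)² = 1.333 × (3.612/0.88)².
n₁ = 1.333 × 16.85 = 22.5.
Round up: n₁ = 23, giving n₂ = 3 × 23 = 69.

n₁ = 23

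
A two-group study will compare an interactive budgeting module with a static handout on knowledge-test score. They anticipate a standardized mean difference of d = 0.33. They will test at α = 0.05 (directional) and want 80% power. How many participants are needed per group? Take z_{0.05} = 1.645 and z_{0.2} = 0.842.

n = 114 per group

For two independent groups with equal n: n = 2·((z_{α} + z_β) / d)².
z_{α} + z_β = 1.645 + 0.842 = 2.487.
n = 2 × (2.487 / 0.33)² = 2 × 7.536² = 2 × 56.80 = 113.6.
Round up to the next whole participant.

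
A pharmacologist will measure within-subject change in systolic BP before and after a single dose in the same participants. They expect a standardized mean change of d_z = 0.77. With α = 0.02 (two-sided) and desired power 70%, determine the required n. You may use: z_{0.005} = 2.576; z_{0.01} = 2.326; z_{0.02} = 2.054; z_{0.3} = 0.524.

For a paired (one-sample on differences) test: n = ((z_{α/2} + z_β) / d)².
z_{α/2} + z_β = 2.326 + 0.524 = 2.850.
n = (2.850 / 0.77)² = 3.701² = 13.70.
Round up.

n = 14 pairs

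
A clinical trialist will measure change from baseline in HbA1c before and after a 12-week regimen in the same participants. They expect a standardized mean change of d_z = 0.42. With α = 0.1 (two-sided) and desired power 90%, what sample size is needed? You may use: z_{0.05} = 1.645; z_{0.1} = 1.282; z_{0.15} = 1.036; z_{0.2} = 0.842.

For a paired (one-sample on differences) test: n = ((z_{α/2} + z_β) / d)².
z_{α/2} + z_β = 1.645 + 1.282 = 2.927.
n = (2.927 / 0.42)² = 6.969² = 48.57.
Round up.

n = 49 pairs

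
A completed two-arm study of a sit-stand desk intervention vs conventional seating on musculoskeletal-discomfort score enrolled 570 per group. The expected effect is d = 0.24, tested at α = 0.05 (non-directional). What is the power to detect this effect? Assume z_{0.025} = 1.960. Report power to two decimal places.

For two equal groups, power = Φ(d·√(n/2) − z_{α/2}).
d·√(n/2) = 0.24 × √(570/2) = 0.24 × 16.882 = 4.052.
z_β = 4.052 − 1.960 = 2.092.
Power = Φ(2.092) = 0.982.

power ≈ 0.98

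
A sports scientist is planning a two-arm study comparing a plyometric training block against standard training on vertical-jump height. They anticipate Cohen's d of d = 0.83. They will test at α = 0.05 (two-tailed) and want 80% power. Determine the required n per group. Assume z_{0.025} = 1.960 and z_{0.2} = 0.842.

n = 23 per group

For two independent groups with equal n: n = 2·((z_{α/2} + z_β) / d)².
z_{α/2} + z_β = 1.960 + 0.842 = 2.802.
n = 2 × (2.802 / 0.83)² = 2 × 3.376² = 2 × 11.40 = 22.8.
Round up to the next whole participant.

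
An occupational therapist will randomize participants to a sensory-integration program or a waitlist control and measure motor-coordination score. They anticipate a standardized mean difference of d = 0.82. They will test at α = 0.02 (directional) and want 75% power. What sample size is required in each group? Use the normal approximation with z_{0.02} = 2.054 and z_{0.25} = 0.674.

n = 23 per group

For two independent groups with equal n: n = 2·((z_{α} + z_β) / d)².
z_{α} + z_β = 2.054 + 0.674 = 2.728.
n = 2 × (2.728 / 0.82)² = 2 × 3.327² = 2 × 11.07 = 22.1.
Round up to the next whole participant.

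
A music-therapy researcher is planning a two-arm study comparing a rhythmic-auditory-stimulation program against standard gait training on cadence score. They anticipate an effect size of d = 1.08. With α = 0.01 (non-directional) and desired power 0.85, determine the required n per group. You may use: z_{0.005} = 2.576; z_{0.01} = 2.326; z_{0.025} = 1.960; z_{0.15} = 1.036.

For two independent groups with equal n: n = 2·((z_{α/2} + z_β) / d)².
z_{α/2} + z_β = 2.576 + 1.036 = 3.612.
n = 2 × (3.612 / 1.08)² = 2 × 3.344² = 2 × 11.19 = 22.4.
Round up to the next whole participant.

n = 23 per group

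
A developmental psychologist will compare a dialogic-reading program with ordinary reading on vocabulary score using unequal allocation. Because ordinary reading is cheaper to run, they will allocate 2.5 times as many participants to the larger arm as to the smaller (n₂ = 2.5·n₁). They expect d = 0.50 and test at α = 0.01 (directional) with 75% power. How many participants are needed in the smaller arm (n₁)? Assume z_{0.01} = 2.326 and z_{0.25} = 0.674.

With allocation ratio k = n₂/n₁ = 2.5, Var(x̄₁−x̄₂) = σ²(1/n₁ + 1/(k·n₁)) = σ²·(k+1)/(k·n₁).
So n₁ = (1 + 1/k)·((z_{α} + z_β)/d)² = 1.400 × (3.000/0.50)².
n₁ = 1.400 × 36.00 = 50.4.
Round up: n₁ = 51, giving n₂ = ⌈2.5 × 51⌉ = ⌈127.5⌉ = 128.

n₁ = 51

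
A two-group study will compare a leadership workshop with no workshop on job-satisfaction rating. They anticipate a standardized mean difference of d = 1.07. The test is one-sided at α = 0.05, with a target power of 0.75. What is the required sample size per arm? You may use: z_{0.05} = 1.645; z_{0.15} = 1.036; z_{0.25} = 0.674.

For two independent groups with equal n: n = 2·((z_{α} + z_β) / d)².
z_{α} + z_β = 1.645 + 0.674 = 2.319.
n = 2 × (2.319 / 1.07)² = 2 × 2.167² = 2 × 4.70 = 9.4.
Round up to the next whole participant.

n = 10 per group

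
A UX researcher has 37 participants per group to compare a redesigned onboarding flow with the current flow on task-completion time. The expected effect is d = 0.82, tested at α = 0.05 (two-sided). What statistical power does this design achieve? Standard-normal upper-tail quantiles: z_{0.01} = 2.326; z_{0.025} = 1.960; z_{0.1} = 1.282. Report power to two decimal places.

power ≈ 0.94

For two equal groups, power = Φ(d·√(n/2) − z_{α/2}).
d·√(n/2) = 0.82 × √(37/2) = 0.82 × 4.301 = 3.527.
z_β = 3.527 − 1.960 = 1.567.
Power = Φ(1.567) = 0.941.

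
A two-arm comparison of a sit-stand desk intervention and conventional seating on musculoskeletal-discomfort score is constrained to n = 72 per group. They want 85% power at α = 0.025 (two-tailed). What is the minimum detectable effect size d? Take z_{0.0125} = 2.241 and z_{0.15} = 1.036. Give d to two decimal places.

For two independent groups of n = 72 each: d_min = (z_{α/2} + z_β)·√(2/n).
z-sum = 2.241 + 1.036 = 3.277.
d_min = 3.277 × √(2/72) = 3.277 × 0.1667 = 0.546.

d_min ≈ 0.55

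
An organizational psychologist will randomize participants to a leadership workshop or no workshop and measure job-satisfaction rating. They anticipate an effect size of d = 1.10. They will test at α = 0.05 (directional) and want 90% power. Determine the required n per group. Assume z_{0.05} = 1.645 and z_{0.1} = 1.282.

n = 15 per group

For two independent groups with equal n: n = 2·((z_{α} + z_β) / d)².
z_{α} + z_β = 1.645 + 1.282 = 2.927.
n = 2 × (2.927 / 1.10)² = 2 × 2.661² = 2 × 7.08 = 14.2.
Round up to the next whole participant.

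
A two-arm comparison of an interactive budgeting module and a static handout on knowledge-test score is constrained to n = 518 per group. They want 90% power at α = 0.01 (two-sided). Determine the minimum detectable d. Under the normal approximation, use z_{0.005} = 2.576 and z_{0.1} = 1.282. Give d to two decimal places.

d_min ≈ 0.24

For two independent groups of n = 518 each: d_min = (z_{α/2} + z_β)·√(2/n).
z-sum = 2.576 + 1.282 = 3.858.
d_min = 3.858 × √(2/518) = 3.858 × 0.0621 = 0.240.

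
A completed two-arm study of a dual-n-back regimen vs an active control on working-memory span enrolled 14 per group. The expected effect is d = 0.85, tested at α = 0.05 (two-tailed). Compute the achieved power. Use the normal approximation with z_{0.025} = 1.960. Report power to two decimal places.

For two equal groups, power = Φ(d·√(n/2) − z_{α/2}).
d·√(n/2) = 0.85 × √(14/2) = 0.85 × 2.646 = 2.249.
z_β = 2.249 − 1.960 = 0.289.
Power = Φ(0.289) = 0.614.

power ≈ 0.61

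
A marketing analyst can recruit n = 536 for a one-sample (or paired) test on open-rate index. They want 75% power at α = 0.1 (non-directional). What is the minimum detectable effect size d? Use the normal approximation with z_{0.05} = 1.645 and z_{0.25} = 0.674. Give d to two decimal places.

For a single sample (or paired design) of n = 536: d_min = (z_{α/2} + z_β)/√n.
z-sum = 1.645 + 0.674 = 2.319.
d_min = 2.319 / √536 = 2.319 / 23.152 = 0.100.

d_min ≈ 0.10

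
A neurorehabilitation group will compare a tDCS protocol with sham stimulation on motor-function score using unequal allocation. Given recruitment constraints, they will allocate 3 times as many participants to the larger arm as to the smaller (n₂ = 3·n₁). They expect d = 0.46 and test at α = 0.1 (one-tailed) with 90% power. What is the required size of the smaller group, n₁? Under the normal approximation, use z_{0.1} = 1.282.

With allocation ratio k = n₂/n₁ = 3, Var(x̄₁−x̄₂) = σ²(1/n₁ + 1/(k·n₁)) = σ²·(k+1)/(k·n₁).
So n₁ = (1 + 1/k)·((z_{α} + z_β)/d)² = 1.333 × (2.564/0.46)².
n₁ = 1.333 × 31.07 = 41.4.
Round up: n₁ = 42, giving n₂ = 3 × 42 = 126.

n₁ = 42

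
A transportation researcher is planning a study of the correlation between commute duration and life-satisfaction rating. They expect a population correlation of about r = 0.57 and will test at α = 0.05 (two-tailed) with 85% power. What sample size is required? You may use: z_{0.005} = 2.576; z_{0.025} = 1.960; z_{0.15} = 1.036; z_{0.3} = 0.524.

n = 25

Fisher's z: C = ½·ln((1+r)/(1−r)) = ½·ln(3.6512) = 0.6475.
n = ((z_{α/2} + z_β)/C)² + 3.
(1.960 + 1.036) / 0.6475 = 2.996 / 0.6475 = 4.627.
n = 4.627² + 3 = 21.41 + 3 = 24.4.
Round up.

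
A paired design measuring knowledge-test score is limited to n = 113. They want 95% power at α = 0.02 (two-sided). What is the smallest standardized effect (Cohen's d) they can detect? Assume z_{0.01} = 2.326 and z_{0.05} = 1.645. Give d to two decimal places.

For a single sample (or paired design) of n = 113: d_min = (z_{α/2} + z_β)/√n.
z-sum = 2.326 + 1.645 = 3.971.
d_min = 3.971 / √113 = 3.971 / 10.630 = 0.374.

d_min ≈ 0.37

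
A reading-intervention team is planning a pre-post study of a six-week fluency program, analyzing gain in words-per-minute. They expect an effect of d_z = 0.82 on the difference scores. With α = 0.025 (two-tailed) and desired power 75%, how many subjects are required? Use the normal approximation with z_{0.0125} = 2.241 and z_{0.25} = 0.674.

For a paired (one-sample on differences) test: n = ((z_{α/2} + z_β) / d)².
z_{α/2} + z_β = 2.241 + 0.674 = 2.915.
n = (2.915 / 0.82)² = 3.555² = 12.64.
Round up.

n = 13 pairs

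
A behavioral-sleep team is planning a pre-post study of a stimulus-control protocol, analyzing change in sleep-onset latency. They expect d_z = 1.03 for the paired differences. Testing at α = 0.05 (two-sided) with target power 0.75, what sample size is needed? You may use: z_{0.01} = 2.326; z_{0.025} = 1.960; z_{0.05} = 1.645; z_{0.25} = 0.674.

For a paired (one-sample on differences) test: n = ((z_{α/2} + z_β) / d)².
z_{α/2} + z_β = 1.960 + 0.674 = 2.634.
n = (2.634 / 1.03)² = 2.557² = 6.54.
Round up.

n = 7 pairs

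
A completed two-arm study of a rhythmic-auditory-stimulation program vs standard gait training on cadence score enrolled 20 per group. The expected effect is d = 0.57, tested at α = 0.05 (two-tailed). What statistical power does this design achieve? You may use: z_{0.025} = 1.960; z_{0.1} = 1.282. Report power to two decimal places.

For two equal groups, power = Φ(d·√(n/2) − z_{α/2}).
d·√(n/2) = 0.57 × √(20/2) = 0.57 × 3.162 = 1.802.
z_β = 1.802 − 1.960 = -0.158.
Power = Φ(-0.158) = 0.437.

power ≈ 0.44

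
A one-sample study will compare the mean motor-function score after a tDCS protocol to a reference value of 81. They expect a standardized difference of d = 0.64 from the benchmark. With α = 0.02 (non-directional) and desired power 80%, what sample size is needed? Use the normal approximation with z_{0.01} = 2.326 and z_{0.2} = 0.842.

For a one-sample test: n = ((z_{α/2} + z_β) / d)².
z_{α/2} + z_β = 2.326 + 0.842 = 3.168.
n = (3.168 / 0.64)² = 4.950² = 24.50.
Round up.

n = 25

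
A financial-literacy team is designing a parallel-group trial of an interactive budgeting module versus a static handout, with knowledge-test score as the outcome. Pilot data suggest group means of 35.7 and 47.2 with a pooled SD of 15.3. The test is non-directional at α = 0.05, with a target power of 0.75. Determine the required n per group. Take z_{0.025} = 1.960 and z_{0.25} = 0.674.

Cohen's d = |M₁ − M₂| / SD_pooled = |35.7 − 47.2| / 15.3 = 11.5 / 15.3 = 0.752.
For two independent groups with equal n: n = 2·((z_{α/2} + z_β) / d)².
z_{α/2} + z_β = 1.960 + 0.674 = 2.634.
n = 2 × (2.634 / 0.752)² = 2 × 3.503² = 2 × 12.27 = 24.5.
Round up to the next whole participant.

n = 25 per group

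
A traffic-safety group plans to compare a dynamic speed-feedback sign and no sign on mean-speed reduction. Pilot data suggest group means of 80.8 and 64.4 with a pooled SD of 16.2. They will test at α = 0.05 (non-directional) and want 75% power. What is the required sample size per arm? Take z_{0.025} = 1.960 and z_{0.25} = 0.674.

n = 14 per group

Cohen's d = |M₁ − M₂| / SD_pooled = |80.8 − 64.4| / 16.2 = 16.4 / 16.2 = 1.012.
For two independent groups with equal n: n = 2·((z_{α/2} + z_β) / d)².
z_{α/2} + z_β = 1.960 + 0.674 = 2.634.
n = 2 × (2.634 / 1.012)² = 2 × 2.603² = 2 × 6.77 = 13.5.
Round up to the next whole participant.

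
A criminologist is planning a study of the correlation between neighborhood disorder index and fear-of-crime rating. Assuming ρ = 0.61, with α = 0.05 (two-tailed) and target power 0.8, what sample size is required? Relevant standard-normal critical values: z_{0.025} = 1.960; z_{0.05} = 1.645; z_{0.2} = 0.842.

Fisher's z: C = ½·ln((1+r)/(1−r)) = ½·ln(4.1282) = 0.7089.
n = ((z_{α/2} + z_β)/C)² + 3.
(1.960 + 0.842) / 0.7089 = 2.802 / 0.7089 = 3.953.
n = 3.953² + 3 = 15.62 + 3 = 18.6.
Round up.

n = 19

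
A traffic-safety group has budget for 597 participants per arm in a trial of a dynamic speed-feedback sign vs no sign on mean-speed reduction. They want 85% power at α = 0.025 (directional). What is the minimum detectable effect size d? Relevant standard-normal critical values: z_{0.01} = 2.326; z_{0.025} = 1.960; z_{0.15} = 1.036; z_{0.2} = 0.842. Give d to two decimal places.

d_min ≈ 0.17

For two independent groups of n = 597 each: d_min = (z_{α} + z_β)·√(2/n).
z-sum = 1.960 + 1.036 = 2.996.
d_min = 2.996 × √(2/597) = 2.996 × 0.0579 = 0.173.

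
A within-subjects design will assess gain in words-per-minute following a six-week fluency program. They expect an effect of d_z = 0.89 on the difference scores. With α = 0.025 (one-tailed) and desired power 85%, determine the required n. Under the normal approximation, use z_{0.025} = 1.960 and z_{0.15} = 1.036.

For a paired (one-sample on differences) test: n = ((z_{α} + z_β) / d)².
z_{α} + z_β = 1.960 + 1.036 = 2.996.
n = (2.996 / 0.89)² = 3.366² = 11.33.
Round up.

n = 12 pairs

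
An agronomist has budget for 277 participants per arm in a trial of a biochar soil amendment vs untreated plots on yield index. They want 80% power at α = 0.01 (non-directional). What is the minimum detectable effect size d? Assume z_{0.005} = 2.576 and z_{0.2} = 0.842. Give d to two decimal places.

d_min ≈ 0.29

For two independent groups of n = 277 each: d_min = (z_{α/2} + z_β)·√(2/n).
z-sum = 2.576 + 0.842 = 3.418.
d_min = 3.418 × √(2/277) = 3.418 × 0.0850 = 0.290.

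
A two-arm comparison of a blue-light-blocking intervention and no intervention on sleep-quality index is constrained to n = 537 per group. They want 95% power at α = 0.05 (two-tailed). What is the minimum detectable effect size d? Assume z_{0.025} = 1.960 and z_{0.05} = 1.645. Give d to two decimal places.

For two independent groups of n = 537 each: d_min = (z_{α/2} + z_β)·√(2/n).
z-sum = 1.960 + 1.645 = 3.605.
d_min = 3.605 × √(2/537) = 3.605 × 0.0610 = 0.220.

d_min ≈ 0.22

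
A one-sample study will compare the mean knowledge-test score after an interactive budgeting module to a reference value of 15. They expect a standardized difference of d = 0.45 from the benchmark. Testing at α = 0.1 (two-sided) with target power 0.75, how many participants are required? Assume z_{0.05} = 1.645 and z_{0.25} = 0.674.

n = 27

For a one-sample test: n = ((z_{α/2} + z_β) / d)².
z_{α/2} + z_β = 1.645 + 0.674 = 2.319.
n = (2.319 / 0.45)² = 5.153² = 26.56.
Round up.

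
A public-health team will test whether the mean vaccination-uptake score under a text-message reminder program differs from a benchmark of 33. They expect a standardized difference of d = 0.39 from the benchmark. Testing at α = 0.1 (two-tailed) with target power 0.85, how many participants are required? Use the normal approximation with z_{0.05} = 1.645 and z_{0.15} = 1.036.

n = 48

For a one-sample test: n = ((z_{α/2} + z_β) / d)².
z_{α/2} + z_β = 1.645 + 1.036 = 2.681.
n = (2.681 / 0.39)² = 6.874² = 47.26.
Round up.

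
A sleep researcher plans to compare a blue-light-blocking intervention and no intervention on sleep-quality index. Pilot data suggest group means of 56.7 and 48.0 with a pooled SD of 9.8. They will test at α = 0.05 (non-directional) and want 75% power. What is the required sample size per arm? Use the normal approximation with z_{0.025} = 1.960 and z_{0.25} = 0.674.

Cohen's d = |M₁ − M₂| / SD_pooled = |56.7 − 48.0| / 9.8 = 8.7 / 9.8 = 0.888.
For two independent groups with equal n: n = 2·((z_{α/2} + z_β) / d)².
z_{α/2} + z_β = 1.960 + 0.674 = 2.634.
n = 2 × (2.634 / 0.888)² = 2 × 2.966² = 2 × 8.80 = 17.6.
Round up to the next whole participant.

n = 18 per group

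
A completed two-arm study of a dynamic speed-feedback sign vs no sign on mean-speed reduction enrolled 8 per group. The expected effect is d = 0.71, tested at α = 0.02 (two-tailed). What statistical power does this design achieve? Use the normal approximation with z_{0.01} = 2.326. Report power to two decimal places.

For two equal groups, power = Φ(d·√(n/2) − z_{α/2}).
d·√(n/2) = 0.71 × √(8/2) = 0.71 × 2.000 = 1.420.
z_β = 1.420 − 2.326 = -0.906.
Power = Φ(-0.906) = 0.182.

power ≈ 0.18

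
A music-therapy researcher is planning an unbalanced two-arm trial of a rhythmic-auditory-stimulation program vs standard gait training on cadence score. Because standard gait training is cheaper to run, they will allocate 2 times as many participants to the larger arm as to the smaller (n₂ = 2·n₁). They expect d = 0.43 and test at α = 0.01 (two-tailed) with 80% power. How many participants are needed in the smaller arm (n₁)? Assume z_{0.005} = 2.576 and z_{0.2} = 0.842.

n₁ = 95

With allocation ratio k = n₂/n₁ = 2, Var(x̄₁−x̄₂) = σ²(1/n₁ + 1/(k·n₁)) = σ²·(k+1)/(k·n₁).
So n₁ = (1 + 1/k)·((z_{α/2} + z_β)/d)² = 1.500 × (3.418/0.43)².
n₁ = 1.500 × 63.18 = 94.8.
Round up: n₁ = 95, giving n₂ = 2 × 95 = 190.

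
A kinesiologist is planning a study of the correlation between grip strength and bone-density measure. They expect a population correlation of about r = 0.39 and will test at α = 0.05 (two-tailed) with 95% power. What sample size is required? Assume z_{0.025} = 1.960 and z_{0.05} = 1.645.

Fisher's z: C = ½·ln((1+r)/(1−r)) = ½·ln(2.2787) = 0.4118.
n = ((z_{α/2} + z_β)/C)² + 3.
(1.960 + 1.645) / 0.4118 = 3.605 / 0.4118 = 8.754.
n = 8.754² + 3 = 76.64 + 3 = 79.6.
Round up.

n = 80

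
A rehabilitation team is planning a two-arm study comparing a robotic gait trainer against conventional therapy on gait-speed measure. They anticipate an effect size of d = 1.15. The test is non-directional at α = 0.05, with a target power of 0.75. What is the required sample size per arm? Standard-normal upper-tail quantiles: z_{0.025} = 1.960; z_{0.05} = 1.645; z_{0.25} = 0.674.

For two independent groups with equal n: n = 2·((z_{α/2} + z_β) / d)².
z_{α/2} + z_β = 1.960 + 0.674 = 2.634.
n = 2 × (2.634 / 1.15)² = 2 × 2.290² = 2 × 5.25 = 10.5.
Round up to the next whole participant.

n = 11 per group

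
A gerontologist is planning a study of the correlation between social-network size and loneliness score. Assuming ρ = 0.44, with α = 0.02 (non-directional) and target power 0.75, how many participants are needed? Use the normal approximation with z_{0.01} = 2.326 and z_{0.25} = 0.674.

Fisher's z: C = ½·ln((1+r)/(1−r)) = ½·ln(2.5714) = 0.4722.
n = ((z_{α/2} + z_β)/C)² + 3.
(2.326 + 0.674) / 0.4722 = 3.000 / 0.4722 = 6.353.
n = 6.353² + 3 = 40.36 + 3 = 43.4.
Round up.

n = 44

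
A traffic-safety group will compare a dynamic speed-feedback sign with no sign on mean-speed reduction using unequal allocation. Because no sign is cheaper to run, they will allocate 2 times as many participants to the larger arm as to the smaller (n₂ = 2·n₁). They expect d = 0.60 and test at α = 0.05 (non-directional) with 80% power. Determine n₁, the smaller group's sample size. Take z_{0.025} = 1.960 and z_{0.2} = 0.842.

With allocation ratio k = n₂/n₁ = 2, Var(x̄₁−x̄₂) = σ²(1/n₁ + 1/(k·n₁)) = σ²·(k+1)/(k·n₁).
So n₁ = (1 + 1/k)·((z_{α/2} + z_β)/d)² = 1.500 × (2.802/0.60)².
n₁ = 1.500 × 21.81 = 32.7.
Round up: n₁ = 33, giving n₂ = 2 × 33 = 66.

n₁ = 33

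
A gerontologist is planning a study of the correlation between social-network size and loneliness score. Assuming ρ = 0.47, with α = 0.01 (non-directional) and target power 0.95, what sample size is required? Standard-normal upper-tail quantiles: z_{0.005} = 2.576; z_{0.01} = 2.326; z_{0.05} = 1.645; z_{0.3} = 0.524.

n = 72

Fisher's z: C = ½·ln((1+r)/(1−r)) = ½·ln(2.7736) = 0.5101.
n = ((z_{α/2} + z_β)/C)² + 3.
(2.576 + 1.645) / 0.5101 = 4.221 / 0.5101 = 8.275.
n = 8.275² + 3 = 68.47 + 3 = 71.5.
Round up.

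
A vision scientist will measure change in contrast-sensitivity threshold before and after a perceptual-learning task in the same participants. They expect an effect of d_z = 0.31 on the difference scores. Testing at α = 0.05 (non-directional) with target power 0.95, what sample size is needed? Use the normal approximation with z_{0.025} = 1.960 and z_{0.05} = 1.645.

n = 136 pairs

For a paired (one-sample on differences) test: n = ((z_{α/2} + z_β) / d)².
z_{α/2} + z_β = 1.960 + 1.645 = 3.605.
n = (3.605 / 0.31)² = 11.629² = 135.23.
Round up.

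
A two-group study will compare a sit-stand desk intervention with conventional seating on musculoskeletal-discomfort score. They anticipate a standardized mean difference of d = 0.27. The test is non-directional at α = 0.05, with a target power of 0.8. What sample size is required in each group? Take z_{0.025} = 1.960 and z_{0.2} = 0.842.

n = 216 per group

For two independent groups with equal n: n = 2·((z_{α/2} + z_β) / d)².
z_{α/2} + z_β = 1.960 + 0.842 = 2.802.
n = 2 × (2.802 / 0.27)² = 2 × 10.378² = 2 × 107.70 = 215.4.
Round up to the next whole participant.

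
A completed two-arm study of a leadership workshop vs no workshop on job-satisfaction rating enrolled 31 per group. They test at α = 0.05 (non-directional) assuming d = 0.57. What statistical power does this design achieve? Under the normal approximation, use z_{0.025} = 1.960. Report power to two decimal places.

For two equal groups, power = Φ(d·√(n/2) − z_{α/2}).
d·√(n/2) = 0.57 × √(31/2) = 0.57 × 3.937 = 2.244.
z_β = 2.244 − 1.960 = 0.284.
Power = Φ(0.284) = 0.612.

power ≈ 0.61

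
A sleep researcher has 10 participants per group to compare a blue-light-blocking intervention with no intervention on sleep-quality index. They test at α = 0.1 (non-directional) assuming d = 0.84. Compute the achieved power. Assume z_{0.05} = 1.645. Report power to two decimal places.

For two equal groups, power = Φ(d·√(n/2) − z_{α/2}).
d·√(n/2) = 0.84 × √(10/2) = 0.84 × 2.236 = 1.878.
z_β = 1.878 − 1.645 = 0.233.
Power = Φ(0.233) = 0.592.

power ≈ 0.59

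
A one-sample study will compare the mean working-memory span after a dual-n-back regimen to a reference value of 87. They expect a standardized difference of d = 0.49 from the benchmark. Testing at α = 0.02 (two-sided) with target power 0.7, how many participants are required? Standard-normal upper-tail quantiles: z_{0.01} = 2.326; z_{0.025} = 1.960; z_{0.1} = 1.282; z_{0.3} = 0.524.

For a one-sample test: n = ((z_{α/2} + z_β) / d)².
z_{α/2} + z_β = 2.326 + 0.524 = 2.850.
n = (2.850 / 0.49)² = 5.816² = 33.83.
Round up.

n = 34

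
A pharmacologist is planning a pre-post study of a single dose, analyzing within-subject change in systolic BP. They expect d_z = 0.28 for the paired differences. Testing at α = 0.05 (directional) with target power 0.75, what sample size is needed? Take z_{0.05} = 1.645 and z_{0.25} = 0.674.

n = 69 pairs

For a paired (one-sample on differences) test: n = ((z_{α} + z_β) / d)².
z_{α} + z_β = 1.645 + 0.674 = 2.319.
n = (2.319 / 0.28)² = 8.282² = 68.59.
Round up.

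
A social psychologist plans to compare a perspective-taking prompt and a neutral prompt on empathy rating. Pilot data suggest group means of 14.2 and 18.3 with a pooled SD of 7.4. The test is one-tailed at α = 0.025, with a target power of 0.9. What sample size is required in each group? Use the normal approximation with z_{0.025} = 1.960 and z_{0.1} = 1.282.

n = 69 per group

Cohen's d = |M₁ − M₂| / SD_pooled = |14.2 − 18.3| / 7.4 = 4.1 / 7.4 = 0.554.
For two independent groups with equal n: n = 2·((z_{α} + z_β) / d)².
z_{α} + z_β = 1.960 + 1.282 = 3.242.
n = 2 × (3.242 / 0.554)² = 2 × 5.852² = 2 × 34.25 = 68.5.
Round up to the next whole participant.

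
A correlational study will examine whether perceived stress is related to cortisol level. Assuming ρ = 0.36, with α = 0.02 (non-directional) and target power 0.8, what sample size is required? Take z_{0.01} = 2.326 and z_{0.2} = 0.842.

n = 74

Fisher's z: C = ½·ln((1+r)/(1−r)) = ½·ln(2.1250) = 0.3769.
n = ((z_{α/2} + z_β)/C)² + 3.
(2.326 + 0.842) / 0.3769 = 3.168 / 0.3769 = 8.405.
n = 8.405² + 3 = 70.65 + 3 = 73.7.
Round up.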